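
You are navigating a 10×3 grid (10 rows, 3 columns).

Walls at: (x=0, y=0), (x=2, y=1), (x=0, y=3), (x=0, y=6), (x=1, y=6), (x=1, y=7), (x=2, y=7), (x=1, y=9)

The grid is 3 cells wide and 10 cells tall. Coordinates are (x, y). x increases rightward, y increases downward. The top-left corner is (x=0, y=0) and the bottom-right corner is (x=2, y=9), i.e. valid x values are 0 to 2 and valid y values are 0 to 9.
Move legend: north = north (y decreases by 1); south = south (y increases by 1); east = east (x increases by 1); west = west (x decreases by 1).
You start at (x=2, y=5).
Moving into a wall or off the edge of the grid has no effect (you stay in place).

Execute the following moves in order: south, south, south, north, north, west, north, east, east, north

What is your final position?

Answer: Final position: (x=2, y=2)

Derivation:
Start: (x=2, y=5)
  south (south): (x=2, y=5) -> (x=2, y=6)
  south (south): blocked, stay at (x=2, y=6)
  south (south): blocked, stay at (x=2, y=6)
  north (north): (x=2, y=6) -> (x=2, y=5)
  north (north): (x=2, y=5) -> (x=2, y=4)
  west (west): (x=2, y=4) -> (x=1, y=4)
  north (north): (x=1, y=4) -> (x=1, y=3)
  east (east): (x=1, y=3) -> (x=2, y=3)
  east (east): blocked, stay at (x=2, y=3)
  north (north): (x=2, y=3) -> (x=2, y=2)
Final: (x=2, y=2)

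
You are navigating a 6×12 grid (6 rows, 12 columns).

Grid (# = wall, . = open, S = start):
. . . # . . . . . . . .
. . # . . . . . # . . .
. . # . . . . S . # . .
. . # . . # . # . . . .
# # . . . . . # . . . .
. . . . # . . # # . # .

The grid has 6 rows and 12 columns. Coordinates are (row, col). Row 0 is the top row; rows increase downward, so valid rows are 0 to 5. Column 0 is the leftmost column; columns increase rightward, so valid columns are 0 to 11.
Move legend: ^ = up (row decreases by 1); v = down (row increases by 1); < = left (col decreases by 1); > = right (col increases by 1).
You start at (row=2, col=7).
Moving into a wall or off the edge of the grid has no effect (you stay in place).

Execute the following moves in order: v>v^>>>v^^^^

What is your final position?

Answer: Final position: (row=2, col=8)

Derivation:
Start: (row=2, col=7)
  v (down): blocked, stay at (row=2, col=7)
  > (right): (row=2, col=7) -> (row=2, col=8)
  v (down): (row=2, col=8) -> (row=3, col=8)
  ^ (up): (row=3, col=8) -> (row=2, col=8)
  [×3]> (right): blocked, stay at (row=2, col=8)
  v (down): (row=2, col=8) -> (row=3, col=8)
  ^ (up): (row=3, col=8) -> (row=2, col=8)
  [×3]^ (up): blocked, stay at (row=2, col=8)
Final: (row=2, col=8)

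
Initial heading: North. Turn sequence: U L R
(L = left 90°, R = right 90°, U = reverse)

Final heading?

Start: North
  U (U-turn (180°)) -> South
  L (left (90° counter-clockwise)) -> East
  R (right (90° clockwise)) -> South
Final: South

Answer: Final heading: South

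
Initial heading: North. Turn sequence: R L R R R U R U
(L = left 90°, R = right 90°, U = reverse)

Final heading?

Answer: Final heading: North

Derivation:
Start: North
  R (right (90° clockwise)) -> East
  L (left (90° counter-clockwise)) -> North
  R (right (90° clockwise)) -> East
  R (right (90° clockwise)) -> South
  R (right (90° clockwise)) -> West
  U (U-turn (180°)) -> East
  R (right (90° clockwise)) -> South
  U (U-turn (180°)) -> North
Final: North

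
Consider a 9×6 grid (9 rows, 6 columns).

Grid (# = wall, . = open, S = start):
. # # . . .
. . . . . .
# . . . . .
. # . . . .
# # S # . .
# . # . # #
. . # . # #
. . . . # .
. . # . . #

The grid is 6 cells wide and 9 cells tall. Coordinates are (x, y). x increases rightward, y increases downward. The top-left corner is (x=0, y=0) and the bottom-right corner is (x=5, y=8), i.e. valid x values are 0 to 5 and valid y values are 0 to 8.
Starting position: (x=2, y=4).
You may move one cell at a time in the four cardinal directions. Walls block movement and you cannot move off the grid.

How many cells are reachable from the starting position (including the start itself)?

Answer: Reachable cells: 22

Derivation:
BFS flood-fill from (x=2, y=4):
  Distance 0: (x=2, y=4)
  Distance 1: (x=2, y=3)
  Distance 2: (x=2, y=2), (x=3, y=3)
  Distance 3: (x=2, y=1), (x=1, y=2), (x=3, y=2), (x=4, y=3)
  Distance 4: (x=1, y=1), (x=3, y=1), (x=4, y=2), (x=5, y=3), (x=4, y=4)
  Distance 5: (x=3, y=0), (x=0, y=1), (x=4, y=1), (x=5, y=2), (x=5, y=4)
  Distance 6: (x=0, y=0), (x=4, y=0), (x=5, y=1)
  Distance 7: (x=5, y=0)
Total reachable: 22 (grid has 37 open cells total)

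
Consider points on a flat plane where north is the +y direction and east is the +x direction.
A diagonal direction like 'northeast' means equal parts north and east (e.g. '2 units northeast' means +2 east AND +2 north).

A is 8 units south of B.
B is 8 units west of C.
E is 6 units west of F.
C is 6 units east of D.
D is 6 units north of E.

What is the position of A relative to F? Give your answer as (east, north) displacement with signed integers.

Answer: A is at (east=-8, north=-2) relative to F.

Derivation:
Place F at the origin (east=0, north=0).
  E is 6 units west of F: delta (east=-6, north=+0); E at (east=-6, north=0).
  D is 6 units north of E: delta (east=+0, north=+6); D at (east=-6, north=6).
  C is 6 units east of D: delta (east=+6, north=+0); C at (east=0, north=6).
  B is 8 units west of C: delta (east=-8, north=+0); B at (east=-8, north=6).
  A is 8 units south of B: delta (east=+0, north=-8); A at (east=-8, north=-2).
Therefore A relative to F: (east=-8, north=-2).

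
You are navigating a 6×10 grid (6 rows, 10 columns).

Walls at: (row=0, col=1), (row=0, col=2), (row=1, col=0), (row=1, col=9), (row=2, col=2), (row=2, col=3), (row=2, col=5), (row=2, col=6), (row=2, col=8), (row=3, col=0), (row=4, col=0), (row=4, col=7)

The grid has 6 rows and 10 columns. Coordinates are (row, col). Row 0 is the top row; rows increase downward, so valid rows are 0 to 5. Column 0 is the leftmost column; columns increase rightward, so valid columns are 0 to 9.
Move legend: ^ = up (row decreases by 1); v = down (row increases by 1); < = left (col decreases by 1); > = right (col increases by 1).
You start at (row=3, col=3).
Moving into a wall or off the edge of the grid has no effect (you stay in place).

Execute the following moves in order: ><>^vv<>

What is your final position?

Answer: Final position: (row=4, col=4)

Derivation:
Start: (row=3, col=3)
  > (right): (row=3, col=3) -> (row=3, col=4)
  < (left): (row=3, col=4) -> (row=3, col=3)
  > (right): (row=3, col=3) -> (row=3, col=4)
  ^ (up): (row=3, col=4) -> (row=2, col=4)
  v (down): (row=2, col=4) -> (row=3, col=4)
  v (down): (row=3, col=4) -> (row=4, col=4)
  < (left): (row=4, col=4) -> (row=4, col=3)
  > (right): (row=4, col=3) -> (row=4, col=4)
Final: (row=4, col=4)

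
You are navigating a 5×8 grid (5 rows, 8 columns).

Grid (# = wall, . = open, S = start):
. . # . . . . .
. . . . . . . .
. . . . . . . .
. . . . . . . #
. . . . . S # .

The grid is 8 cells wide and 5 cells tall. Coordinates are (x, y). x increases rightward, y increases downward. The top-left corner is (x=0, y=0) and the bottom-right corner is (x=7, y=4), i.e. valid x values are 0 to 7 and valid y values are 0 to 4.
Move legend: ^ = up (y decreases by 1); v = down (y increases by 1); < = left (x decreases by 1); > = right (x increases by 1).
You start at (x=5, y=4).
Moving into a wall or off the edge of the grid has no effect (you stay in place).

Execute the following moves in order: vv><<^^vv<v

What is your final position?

Start: (x=5, y=4)
  v (down): blocked, stay at (x=5, y=4)
  v (down): blocked, stay at (x=5, y=4)
  > (right): blocked, stay at (x=5, y=4)
  < (left): (x=5, y=4) -> (x=4, y=4)
  < (left): (x=4, y=4) -> (x=3, y=4)
  ^ (up): (x=3, y=4) -> (x=3, y=3)
  ^ (up): (x=3, y=3) -> (x=3, y=2)
  v (down): (x=3, y=2) -> (x=3, y=3)
  v (down): (x=3, y=3) -> (x=3, y=4)
  < (left): (x=3, y=4) -> (x=2, y=4)
  v (down): blocked, stay at (x=2, y=4)
Final: (x=2, y=4)

Answer: Final position: (x=2, y=4)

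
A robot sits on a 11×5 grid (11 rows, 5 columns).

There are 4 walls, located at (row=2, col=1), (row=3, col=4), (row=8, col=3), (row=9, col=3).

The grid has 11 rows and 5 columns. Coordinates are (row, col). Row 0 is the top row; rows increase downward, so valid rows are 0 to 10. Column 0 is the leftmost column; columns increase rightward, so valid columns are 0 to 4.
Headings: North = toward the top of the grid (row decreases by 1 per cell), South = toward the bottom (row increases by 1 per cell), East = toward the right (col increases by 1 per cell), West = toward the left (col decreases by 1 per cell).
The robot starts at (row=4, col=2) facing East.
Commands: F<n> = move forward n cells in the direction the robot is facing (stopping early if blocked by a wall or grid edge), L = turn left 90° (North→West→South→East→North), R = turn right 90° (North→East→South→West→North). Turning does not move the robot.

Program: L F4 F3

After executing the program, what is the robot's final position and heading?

Answer: Final position: (row=0, col=2), facing North

Derivation:
Start: (row=4, col=2), facing East
  L: turn left, now facing North
  F4: move forward 4, now at (row=0, col=2)
  F3: move forward 0/3 (blocked), now at (row=0, col=2)
Final: (row=0, col=2), facing North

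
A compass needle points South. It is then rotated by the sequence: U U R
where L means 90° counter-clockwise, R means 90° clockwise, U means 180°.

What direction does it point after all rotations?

Start: South
  U (U-turn (180°)) -> North
  U (U-turn (180°)) -> South
  R (right (90° clockwise)) -> West
Final: West

Answer: Final heading: West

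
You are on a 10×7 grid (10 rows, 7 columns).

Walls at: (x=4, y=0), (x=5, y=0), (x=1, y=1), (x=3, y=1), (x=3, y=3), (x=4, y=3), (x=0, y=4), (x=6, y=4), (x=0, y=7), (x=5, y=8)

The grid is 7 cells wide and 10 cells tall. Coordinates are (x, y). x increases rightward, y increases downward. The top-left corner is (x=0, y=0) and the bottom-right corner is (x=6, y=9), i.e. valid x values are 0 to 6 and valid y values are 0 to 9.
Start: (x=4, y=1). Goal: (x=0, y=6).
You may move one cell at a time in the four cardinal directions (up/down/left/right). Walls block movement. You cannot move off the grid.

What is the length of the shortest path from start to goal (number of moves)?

BFS from (x=4, y=1) until reaching (x=0, y=6):
  Distance 0: (x=4, y=1)
  Distance 1: (x=5, y=1), (x=4, y=2)
  Distance 2: (x=6, y=1), (x=3, y=2), (x=5, y=2)
  Distance 3: (x=6, y=0), (x=2, y=2), (x=6, y=2), (x=5, y=3)
  Distance 4: (x=2, y=1), (x=1, y=2), (x=2, y=3), (x=6, y=3), (x=5, y=4)
  Distance 5: (x=2, y=0), (x=0, y=2), (x=1, y=3), (x=2, y=4), (x=4, y=4), (x=5, y=5)
  Distance 6: (x=1, y=0), (x=3, y=0), (x=0, y=1), (x=0, y=3), (x=1, y=4), (x=3, y=4), (x=2, y=5), (x=4, y=5), (x=6, y=5), (x=5, y=6)
  Distance 7: (x=0, y=0), (x=1, y=5), (x=3, y=5), (x=2, y=6), (x=4, y=6), (x=6, y=6), (x=5, y=7)
  Distance 8: (x=0, y=5), (x=1, y=6), (x=3, y=6), (x=2, y=7), (x=4, y=7), (x=6, y=7)
  Distance 9: (x=0, y=6), (x=1, y=7), (x=3, y=7), (x=2, y=8), (x=4, y=8), (x=6, y=8)  <- goal reached here
One shortest path (9 moves): (x=4, y=1) -> (x=4, y=2) -> (x=3, y=2) -> (x=2, y=2) -> (x=1, y=2) -> (x=1, y=3) -> (x=1, y=4) -> (x=1, y=5) -> (x=0, y=5) -> (x=0, y=6)

Answer: Shortest path length: 9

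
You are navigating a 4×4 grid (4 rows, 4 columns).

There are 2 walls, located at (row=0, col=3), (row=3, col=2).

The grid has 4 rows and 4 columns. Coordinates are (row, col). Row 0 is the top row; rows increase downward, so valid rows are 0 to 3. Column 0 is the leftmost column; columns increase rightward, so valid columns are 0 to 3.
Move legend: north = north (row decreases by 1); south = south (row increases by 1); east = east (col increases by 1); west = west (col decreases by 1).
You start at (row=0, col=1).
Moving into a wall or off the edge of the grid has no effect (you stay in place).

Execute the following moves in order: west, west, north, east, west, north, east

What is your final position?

Start: (row=0, col=1)
  west (west): (row=0, col=1) -> (row=0, col=0)
  west (west): blocked, stay at (row=0, col=0)
  north (north): blocked, stay at (row=0, col=0)
  east (east): (row=0, col=0) -> (row=0, col=1)
  west (west): (row=0, col=1) -> (row=0, col=0)
  north (north): blocked, stay at (row=0, col=0)
  east (east): (row=0, col=0) -> (row=0, col=1)
Final: (row=0, col=1)

Answer: Final position: (row=0, col=1)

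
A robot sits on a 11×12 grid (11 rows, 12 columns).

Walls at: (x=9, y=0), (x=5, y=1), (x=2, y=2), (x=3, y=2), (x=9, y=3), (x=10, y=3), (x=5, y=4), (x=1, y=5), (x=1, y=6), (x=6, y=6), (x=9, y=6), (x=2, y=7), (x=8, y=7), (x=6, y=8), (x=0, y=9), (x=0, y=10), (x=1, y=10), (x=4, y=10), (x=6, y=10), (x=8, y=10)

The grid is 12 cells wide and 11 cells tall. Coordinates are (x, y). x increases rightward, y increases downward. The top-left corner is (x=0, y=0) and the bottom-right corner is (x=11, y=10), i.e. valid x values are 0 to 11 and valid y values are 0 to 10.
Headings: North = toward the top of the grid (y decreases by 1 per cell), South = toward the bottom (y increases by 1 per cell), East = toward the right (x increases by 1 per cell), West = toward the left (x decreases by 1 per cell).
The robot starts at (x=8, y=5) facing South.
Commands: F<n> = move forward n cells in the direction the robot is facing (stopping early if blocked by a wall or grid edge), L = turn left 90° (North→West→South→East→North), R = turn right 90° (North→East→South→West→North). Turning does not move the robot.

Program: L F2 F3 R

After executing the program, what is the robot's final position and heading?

Answer: Final position: (x=11, y=5), facing South

Derivation:
Start: (x=8, y=5), facing South
  L: turn left, now facing East
  F2: move forward 2, now at (x=10, y=5)
  F3: move forward 1/3 (blocked), now at (x=11, y=5)
  R: turn right, now facing South
Final: (x=11, y=5), facing South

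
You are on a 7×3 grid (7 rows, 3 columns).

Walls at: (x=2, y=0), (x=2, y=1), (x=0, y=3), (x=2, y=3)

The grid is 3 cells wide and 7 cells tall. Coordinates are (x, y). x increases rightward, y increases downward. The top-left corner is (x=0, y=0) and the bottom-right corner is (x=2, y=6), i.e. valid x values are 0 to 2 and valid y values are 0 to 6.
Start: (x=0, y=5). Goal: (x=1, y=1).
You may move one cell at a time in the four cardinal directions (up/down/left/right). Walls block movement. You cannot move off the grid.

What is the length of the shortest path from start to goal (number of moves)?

BFS from (x=0, y=5) until reaching (x=1, y=1):
  Distance 0: (x=0, y=5)
  Distance 1: (x=0, y=4), (x=1, y=5), (x=0, y=6)
  Distance 2: (x=1, y=4), (x=2, y=5), (x=1, y=6)
  Distance 3: (x=1, y=3), (x=2, y=4), (x=2, y=6)
  Distance 4: (x=1, y=2)
  Distance 5: (x=1, y=1), (x=0, y=2), (x=2, y=2)  <- goal reached here
One shortest path (5 moves): (x=0, y=5) -> (x=1, y=5) -> (x=1, y=4) -> (x=1, y=3) -> (x=1, y=2) -> (x=1, y=1)

Answer: Shortest path length: 5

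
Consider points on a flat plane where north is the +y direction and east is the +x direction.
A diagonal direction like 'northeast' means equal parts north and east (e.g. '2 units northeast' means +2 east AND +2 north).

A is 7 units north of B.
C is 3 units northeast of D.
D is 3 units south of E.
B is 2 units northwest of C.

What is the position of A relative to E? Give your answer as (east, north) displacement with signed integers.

Answer: A is at (east=1, north=9) relative to E.

Derivation:
Place E at the origin (east=0, north=0).
  D is 3 units south of E: delta (east=+0, north=-3); D at (east=0, north=-3).
  C is 3 units northeast of D: delta (east=+3, north=+3); C at (east=3, north=0).
  B is 2 units northwest of C: delta (east=-2, north=+2); B at (east=1, north=2).
  A is 7 units north of B: delta (east=+0, north=+7); A at (east=1, north=9).
Therefore A relative to E: (east=1, north=9).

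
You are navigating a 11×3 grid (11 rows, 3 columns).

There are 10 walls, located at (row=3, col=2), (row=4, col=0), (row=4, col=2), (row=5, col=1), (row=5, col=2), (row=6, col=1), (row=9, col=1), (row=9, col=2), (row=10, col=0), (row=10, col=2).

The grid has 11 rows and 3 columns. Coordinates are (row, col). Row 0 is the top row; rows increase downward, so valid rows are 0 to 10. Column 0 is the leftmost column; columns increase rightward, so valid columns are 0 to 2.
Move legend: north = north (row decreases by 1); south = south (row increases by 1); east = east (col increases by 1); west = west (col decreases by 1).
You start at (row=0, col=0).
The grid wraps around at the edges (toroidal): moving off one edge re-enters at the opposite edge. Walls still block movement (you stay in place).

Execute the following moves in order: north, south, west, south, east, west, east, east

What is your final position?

Answer: Final position: (row=2, col=1)

Derivation:
Start: (row=0, col=0)
  north (north): blocked, stay at (row=0, col=0)
  south (south): (row=0, col=0) -> (row=1, col=0)
  west (west): (row=1, col=0) -> (row=1, col=2)
  south (south): (row=1, col=2) -> (row=2, col=2)
  east (east): (row=2, col=2) -> (row=2, col=0)
  west (west): (row=2, col=0) -> (row=2, col=2)
  east (east): (row=2, col=2) -> (row=2, col=0)
  east (east): (row=2, col=0) -> (row=2, col=1)
Final: (row=2, col=1)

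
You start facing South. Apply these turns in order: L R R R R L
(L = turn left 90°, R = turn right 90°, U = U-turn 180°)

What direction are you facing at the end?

Answer: Final heading: North

Derivation:
Start: South
  L (left (90° counter-clockwise)) -> East
  R (right (90° clockwise)) -> South
  R (right (90° clockwise)) -> West
  R (right (90° clockwise)) -> North
  R (right (90° clockwise)) -> East
  L (left (90° counter-clockwise)) -> North
Final: North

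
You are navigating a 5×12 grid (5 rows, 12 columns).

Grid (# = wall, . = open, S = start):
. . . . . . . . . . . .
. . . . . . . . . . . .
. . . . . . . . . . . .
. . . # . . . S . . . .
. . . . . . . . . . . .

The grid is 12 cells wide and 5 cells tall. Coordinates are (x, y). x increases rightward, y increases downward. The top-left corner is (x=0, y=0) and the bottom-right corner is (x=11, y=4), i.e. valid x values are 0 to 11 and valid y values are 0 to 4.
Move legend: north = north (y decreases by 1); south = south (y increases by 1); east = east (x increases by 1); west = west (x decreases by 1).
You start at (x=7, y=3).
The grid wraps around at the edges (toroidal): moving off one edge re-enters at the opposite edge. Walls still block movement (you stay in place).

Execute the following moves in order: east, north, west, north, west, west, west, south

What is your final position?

Start: (x=7, y=3)
  east (east): (x=7, y=3) -> (x=8, y=3)
  north (north): (x=8, y=3) -> (x=8, y=2)
  west (west): (x=8, y=2) -> (x=7, y=2)
  north (north): (x=7, y=2) -> (x=7, y=1)
  west (west): (x=7, y=1) -> (x=6, y=1)
  west (west): (x=6, y=1) -> (x=5, y=1)
  west (west): (x=5, y=1) -> (x=4, y=1)
  south (south): (x=4, y=1) -> (x=4, y=2)
Final: (x=4, y=2)

Answer: Final position: (x=4, y=2)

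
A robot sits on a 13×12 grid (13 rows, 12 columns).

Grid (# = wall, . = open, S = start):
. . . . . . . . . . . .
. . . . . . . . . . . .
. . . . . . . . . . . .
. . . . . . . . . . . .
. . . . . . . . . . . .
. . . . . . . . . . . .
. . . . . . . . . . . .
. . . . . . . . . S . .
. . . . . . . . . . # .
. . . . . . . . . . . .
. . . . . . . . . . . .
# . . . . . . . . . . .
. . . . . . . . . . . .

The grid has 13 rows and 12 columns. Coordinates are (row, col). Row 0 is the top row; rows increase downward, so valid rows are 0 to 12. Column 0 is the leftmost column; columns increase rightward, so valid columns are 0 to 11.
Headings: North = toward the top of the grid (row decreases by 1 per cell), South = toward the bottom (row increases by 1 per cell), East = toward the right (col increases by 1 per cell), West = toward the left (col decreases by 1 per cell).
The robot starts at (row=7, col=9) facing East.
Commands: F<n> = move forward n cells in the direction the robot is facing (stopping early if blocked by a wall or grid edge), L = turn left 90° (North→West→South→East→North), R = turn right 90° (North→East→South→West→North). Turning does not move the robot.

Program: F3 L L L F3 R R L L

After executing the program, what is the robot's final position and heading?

Answer: Final position: (row=10, col=11), facing South

Derivation:
Start: (row=7, col=9), facing East
  F3: move forward 2/3 (blocked), now at (row=7, col=11)
  L: turn left, now facing North
  L: turn left, now facing West
  L: turn left, now facing South
  F3: move forward 3, now at (row=10, col=11)
  R: turn right, now facing West
  R: turn right, now facing North
  L: turn left, now facing West
  L: turn left, now facing South
Final: (row=10, col=11), facing South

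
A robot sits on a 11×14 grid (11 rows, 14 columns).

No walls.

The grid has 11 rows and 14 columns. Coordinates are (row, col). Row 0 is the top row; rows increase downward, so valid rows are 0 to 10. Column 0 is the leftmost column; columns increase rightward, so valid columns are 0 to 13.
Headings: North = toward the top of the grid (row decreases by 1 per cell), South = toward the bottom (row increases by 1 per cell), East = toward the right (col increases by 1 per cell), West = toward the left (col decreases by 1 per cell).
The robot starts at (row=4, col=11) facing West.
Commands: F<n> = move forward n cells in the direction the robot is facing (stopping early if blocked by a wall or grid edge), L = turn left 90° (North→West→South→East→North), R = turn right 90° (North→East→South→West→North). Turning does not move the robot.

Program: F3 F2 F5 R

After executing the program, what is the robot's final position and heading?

Answer: Final position: (row=4, col=1), facing North

Derivation:
Start: (row=4, col=11), facing West
  F3: move forward 3, now at (row=4, col=8)
  F2: move forward 2, now at (row=4, col=6)
  F5: move forward 5, now at (row=4, col=1)
  R: turn right, now facing North
Final: (row=4, col=1), facing North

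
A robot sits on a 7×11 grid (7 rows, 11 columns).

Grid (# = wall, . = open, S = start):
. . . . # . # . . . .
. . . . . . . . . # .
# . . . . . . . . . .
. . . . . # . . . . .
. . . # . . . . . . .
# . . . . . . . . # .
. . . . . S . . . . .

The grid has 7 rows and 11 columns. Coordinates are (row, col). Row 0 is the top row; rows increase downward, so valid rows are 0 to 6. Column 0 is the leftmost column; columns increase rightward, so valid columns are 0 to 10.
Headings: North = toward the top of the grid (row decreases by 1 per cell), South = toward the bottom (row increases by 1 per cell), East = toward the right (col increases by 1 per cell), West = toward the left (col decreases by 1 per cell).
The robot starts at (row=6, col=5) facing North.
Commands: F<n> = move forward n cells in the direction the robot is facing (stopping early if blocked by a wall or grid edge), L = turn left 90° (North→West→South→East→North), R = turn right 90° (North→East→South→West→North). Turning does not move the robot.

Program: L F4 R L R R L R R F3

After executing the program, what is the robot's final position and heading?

Start: (row=6, col=5), facing North
  L: turn left, now facing West
  F4: move forward 4, now at (row=6, col=1)
  R: turn right, now facing North
  L: turn left, now facing West
  R: turn right, now facing North
  R: turn right, now facing East
  L: turn left, now facing North
  R: turn right, now facing East
  R: turn right, now facing South
  F3: move forward 0/3 (blocked), now at (row=6, col=1)
Final: (row=6, col=1), facing South

Answer: Final position: (row=6, col=1), facing South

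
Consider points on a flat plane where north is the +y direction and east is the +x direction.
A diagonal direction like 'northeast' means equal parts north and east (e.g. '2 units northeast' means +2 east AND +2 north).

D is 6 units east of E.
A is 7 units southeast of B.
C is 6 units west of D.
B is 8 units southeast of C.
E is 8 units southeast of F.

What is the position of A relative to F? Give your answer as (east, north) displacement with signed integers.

Place F at the origin (east=0, north=0).
  E is 8 units southeast of F: delta (east=+8, north=-8); E at (east=8, north=-8).
  D is 6 units east of E: delta (east=+6, north=+0); D at (east=14, north=-8).
  C is 6 units west of D: delta (east=-6, north=+0); C at (east=8, north=-8).
  B is 8 units southeast of C: delta (east=+8, north=-8); B at (east=16, north=-16).
  A is 7 units southeast of B: delta (east=+7, north=-7); A at (east=23, north=-23).
Therefore A relative to F: (east=23, north=-23).

Answer: A is at (east=23, north=-23) relative to F.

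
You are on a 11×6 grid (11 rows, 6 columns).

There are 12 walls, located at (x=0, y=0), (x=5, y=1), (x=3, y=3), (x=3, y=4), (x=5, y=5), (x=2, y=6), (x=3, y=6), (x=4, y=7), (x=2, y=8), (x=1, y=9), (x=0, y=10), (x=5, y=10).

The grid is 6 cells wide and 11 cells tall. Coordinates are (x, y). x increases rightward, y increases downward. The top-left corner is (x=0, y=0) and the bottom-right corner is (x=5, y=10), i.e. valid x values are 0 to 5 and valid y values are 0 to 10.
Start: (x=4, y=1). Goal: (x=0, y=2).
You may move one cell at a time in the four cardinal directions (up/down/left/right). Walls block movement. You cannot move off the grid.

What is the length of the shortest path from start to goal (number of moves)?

Answer: Shortest path length: 5

Derivation:
BFS from (x=4, y=1) until reaching (x=0, y=2):
  Distance 0: (x=4, y=1)
  Distance 1: (x=4, y=0), (x=3, y=1), (x=4, y=2)
  Distance 2: (x=3, y=0), (x=5, y=0), (x=2, y=1), (x=3, y=2), (x=5, y=2), (x=4, y=3)
  Distance 3: (x=2, y=0), (x=1, y=1), (x=2, y=2), (x=5, y=3), (x=4, y=4)
  Distance 4: (x=1, y=0), (x=0, y=1), (x=1, y=2), (x=2, y=3), (x=5, y=4), (x=4, y=5)
  Distance 5: (x=0, y=2), (x=1, y=3), (x=2, y=4), (x=3, y=5), (x=4, y=6)  <- goal reached here
One shortest path (5 moves): (x=4, y=1) -> (x=3, y=1) -> (x=2, y=1) -> (x=1, y=1) -> (x=0, y=1) -> (x=0, y=2)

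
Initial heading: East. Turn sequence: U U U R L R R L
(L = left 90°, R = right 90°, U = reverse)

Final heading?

Answer: Final heading: North

Derivation:
Start: East
  U (U-turn (180°)) -> West
  U (U-turn (180°)) -> East
  U (U-turn (180°)) -> West
  R (right (90° clockwise)) -> North
  L (left (90° counter-clockwise)) -> West
  R (right (90° clockwise)) -> North
  R (right (90° clockwise)) -> East
  L (left (90° counter-clockwise)) -> North
Final: North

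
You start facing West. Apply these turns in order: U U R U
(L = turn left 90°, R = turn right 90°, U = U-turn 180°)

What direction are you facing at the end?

Answer: Final heading: South

Derivation:
Start: West
  U (U-turn (180°)) -> East
  U (U-turn (180°)) -> West
  R (right (90° clockwise)) -> North
  U (U-turn (180°)) -> South
Final: South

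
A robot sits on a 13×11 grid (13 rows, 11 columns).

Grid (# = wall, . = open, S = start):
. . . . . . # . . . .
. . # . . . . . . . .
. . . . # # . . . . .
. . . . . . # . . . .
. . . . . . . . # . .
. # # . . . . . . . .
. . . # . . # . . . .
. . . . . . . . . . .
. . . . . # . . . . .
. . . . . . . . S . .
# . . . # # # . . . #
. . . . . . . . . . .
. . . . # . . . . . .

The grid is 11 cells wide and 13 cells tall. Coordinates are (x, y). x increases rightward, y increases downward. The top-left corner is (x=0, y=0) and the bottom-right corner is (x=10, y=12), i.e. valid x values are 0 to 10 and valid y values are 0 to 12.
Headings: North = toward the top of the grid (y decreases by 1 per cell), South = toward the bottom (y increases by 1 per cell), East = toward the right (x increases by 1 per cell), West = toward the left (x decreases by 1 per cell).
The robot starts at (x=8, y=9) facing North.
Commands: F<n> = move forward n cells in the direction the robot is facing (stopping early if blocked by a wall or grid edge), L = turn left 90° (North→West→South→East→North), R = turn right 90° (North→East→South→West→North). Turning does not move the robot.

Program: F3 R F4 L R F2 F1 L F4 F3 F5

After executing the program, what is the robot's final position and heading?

Answer: Final position: (x=10, y=0), facing North

Derivation:
Start: (x=8, y=9), facing North
  F3: move forward 3, now at (x=8, y=6)
  R: turn right, now facing East
  F4: move forward 2/4 (blocked), now at (x=10, y=6)
  L: turn left, now facing North
  R: turn right, now facing East
  F2: move forward 0/2 (blocked), now at (x=10, y=6)
  F1: move forward 0/1 (blocked), now at (x=10, y=6)
  L: turn left, now facing North
  F4: move forward 4, now at (x=10, y=2)
  F3: move forward 2/3 (blocked), now at (x=10, y=0)
  F5: move forward 0/5 (blocked), now at (x=10, y=0)
Final: (x=10, y=0), facing North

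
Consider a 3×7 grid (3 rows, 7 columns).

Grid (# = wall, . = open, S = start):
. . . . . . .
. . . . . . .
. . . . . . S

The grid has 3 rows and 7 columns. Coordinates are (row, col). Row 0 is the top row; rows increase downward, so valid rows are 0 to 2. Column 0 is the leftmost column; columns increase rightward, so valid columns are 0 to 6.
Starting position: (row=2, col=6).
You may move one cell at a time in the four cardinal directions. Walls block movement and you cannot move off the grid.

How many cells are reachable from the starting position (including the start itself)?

BFS flood-fill from (row=2, col=6):
  Distance 0: (row=2, col=6)
  Distance 1: (row=1, col=6), (row=2, col=5)
  Distance 2: (row=0, col=6), (row=1, col=5), (row=2, col=4)
  Distance 3: (row=0, col=5), (row=1, col=4), (row=2, col=3)
  Distance 4: (row=0, col=4), (row=1, col=3), (row=2, col=2)
  Distance 5: (row=0, col=3), (row=1, col=2), (row=2, col=1)
  Distance 6: (row=0, col=2), (row=1, col=1), (row=2, col=0)
  Distance 7: (row=0, col=1), (row=1, col=0)
  Distance 8: (row=0, col=0)
Total reachable: 21 (grid has 21 open cells total)

Answer: Reachable cells: 21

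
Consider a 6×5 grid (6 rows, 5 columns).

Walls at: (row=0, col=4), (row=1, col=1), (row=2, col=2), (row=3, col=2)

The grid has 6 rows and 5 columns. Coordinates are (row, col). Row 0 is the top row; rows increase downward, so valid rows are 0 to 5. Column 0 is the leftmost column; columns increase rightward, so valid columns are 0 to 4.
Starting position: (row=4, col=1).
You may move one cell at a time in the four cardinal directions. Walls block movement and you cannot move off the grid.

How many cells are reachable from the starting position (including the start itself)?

BFS flood-fill from (row=4, col=1):
  Distance 0: (row=4, col=1)
  Distance 1: (row=3, col=1), (row=4, col=0), (row=4, col=2), (row=5, col=1)
  Distance 2: (row=2, col=1), (row=3, col=0), (row=4, col=3), (row=5, col=0), (row=5, col=2)
  Distance 3: (row=2, col=0), (row=3, col=3), (row=4, col=4), (row=5, col=3)
  Distance 4: (row=1, col=0), (row=2, col=3), (row=3, col=4), (row=5, col=4)
  Distance 5: (row=0, col=0), (row=1, col=3), (row=2, col=4)
  Distance 6: (row=0, col=1), (row=0, col=3), (row=1, col=2), (row=1, col=4)
  Distance 7: (row=0, col=2)
Total reachable: 26 (grid has 26 open cells total)

Answer: Reachable cells: 26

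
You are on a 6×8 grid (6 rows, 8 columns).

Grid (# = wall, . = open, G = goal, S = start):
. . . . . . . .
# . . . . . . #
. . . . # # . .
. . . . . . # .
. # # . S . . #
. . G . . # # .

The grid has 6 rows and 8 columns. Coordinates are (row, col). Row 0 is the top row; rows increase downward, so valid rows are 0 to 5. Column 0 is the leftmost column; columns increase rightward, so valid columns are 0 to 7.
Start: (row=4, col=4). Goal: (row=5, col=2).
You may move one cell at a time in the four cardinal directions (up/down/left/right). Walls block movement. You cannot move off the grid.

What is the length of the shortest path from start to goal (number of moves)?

Answer: Shortest path length: 3

Derivation:
BFS from (row=4, col=4) until reaching (row=5, col=2):
  Distance 0: (row=4, col=4)
  Distance 1: (row=3, col=4), (row=4, col=3), (row=4, col=5), (row=5, col=4)
  Distance 2: (row=3, col=3), (row=3, col=5), (row=4, col=6), (row=5, col=3)
  Distance 3: (row=2, col=3), (row=3, col=2), (row=5, col=2)  <- goal reached here
One shortest path (3 moves): (row=4, col=4) -> (row=4, col=3) -> (row=5, col=3) -> (row=5, col=2)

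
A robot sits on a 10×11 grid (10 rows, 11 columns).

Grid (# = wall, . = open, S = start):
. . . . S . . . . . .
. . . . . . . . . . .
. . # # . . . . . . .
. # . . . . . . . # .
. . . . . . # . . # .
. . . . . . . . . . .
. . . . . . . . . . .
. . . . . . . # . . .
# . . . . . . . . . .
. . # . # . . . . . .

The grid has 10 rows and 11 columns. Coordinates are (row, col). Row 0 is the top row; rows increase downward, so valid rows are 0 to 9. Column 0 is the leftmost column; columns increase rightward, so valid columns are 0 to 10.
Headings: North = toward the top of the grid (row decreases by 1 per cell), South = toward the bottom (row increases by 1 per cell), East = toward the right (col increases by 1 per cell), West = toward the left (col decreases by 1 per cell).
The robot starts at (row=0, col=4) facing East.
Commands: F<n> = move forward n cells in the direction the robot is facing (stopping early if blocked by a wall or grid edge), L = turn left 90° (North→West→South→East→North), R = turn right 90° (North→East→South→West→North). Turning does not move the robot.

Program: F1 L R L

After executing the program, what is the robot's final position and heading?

Answer: Final position: (row=0, col=5), facing North

Derivation:
Start: (row=0, col=4), facing East
  F1: move forward 1, now at (row=0, col=5)
  L: turn left, now facing North
  R: turn right, now facing East
  L: turn left, now facing North
Final: (row=0, col=5), facing North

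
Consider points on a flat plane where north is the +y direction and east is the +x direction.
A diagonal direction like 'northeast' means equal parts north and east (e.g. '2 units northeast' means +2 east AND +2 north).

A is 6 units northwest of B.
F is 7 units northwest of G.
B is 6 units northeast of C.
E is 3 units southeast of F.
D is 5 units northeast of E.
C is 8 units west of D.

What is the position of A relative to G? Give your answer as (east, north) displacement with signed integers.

Place G at the origin (east=0, north=0).
  F is 7 units northwest of G: delta (east=-7, north=+7); F at (east=-7, north=7).
  E is 3 units southeast of F: delta (east=+3, north=-3); E at (east=-4, north=4).
  D is 5 units northeast of E: delta (east=+5, north=+5); D at (east=1, north=9).
  C is 8 units west of D: delta (east=-8, north=+0); C at (east=-7, north=9).
  B is 6 units northeast of C: delta (east=+6, north=+6); B at (east=-1, north=15).
  A is 6 units northwest of B: delta (east=-6, north=+6); A at (east=-7, north=21).
Therefore A relative to G: (east=-7, north=21).

Answer: A is at (east=-7, north=21) relative to G.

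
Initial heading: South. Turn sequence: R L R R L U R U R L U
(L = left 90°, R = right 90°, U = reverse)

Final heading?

Answer: Final heading: South

Derivation:
Start: South
  R (right (90° clockwise)) -> West
  L (left (90° counter-clockwise)) -> South
  R (right (90° clockwise)) -> West
  R (right (90° clockwise)) -> North
  L (left (90° counter-clockwise)) -> West
  U (U-turn (180°)) -> East
  R (right (90° clockwise)) -> South
  U (U-turn (180°)) -> North
  R (right (90° clockwise)) -> East
  L (left (90° counter-clockwise)) -> North
  U (U-turn (180°)) -> South
Final: South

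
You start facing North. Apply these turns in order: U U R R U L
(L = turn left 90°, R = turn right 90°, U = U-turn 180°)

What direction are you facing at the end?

Start: North
  U (U-turn (180°)) -> South
  U (U-turn (180°)) -> North
  R (right (90° clockwise)) -> East
  R (right (90° clockwise)) -> South
  U (U-turn (180°)) -> North
  L (left (90° counter-clockwise)) -> West
Final: West

Answer: Final heading: West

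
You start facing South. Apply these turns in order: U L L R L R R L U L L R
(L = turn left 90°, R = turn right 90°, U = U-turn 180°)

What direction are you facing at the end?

Answer: Final heading: North

Derivation:
Start: South
  U (U-turn (180°)) -> North
  L (left (90° counter-clockwise)) -> West
  L (left (90° counter-clockwise)) -> South
  R (right (90° clockwise)) -> West
  L (left (90° counter-clockwise)) -> South
  R (right (90° clockwise)) -> West
  R (right (90° clockwise)) -> North
  L (left (90° counter-clockwise)) -> West
  U (U-turn (180°)) -> East
  L (left (90° counter-clockwise)) -> North
  L (left (90° counter-clockwise)) -> West
  R (right (90° clockwise)) -> North
Final: North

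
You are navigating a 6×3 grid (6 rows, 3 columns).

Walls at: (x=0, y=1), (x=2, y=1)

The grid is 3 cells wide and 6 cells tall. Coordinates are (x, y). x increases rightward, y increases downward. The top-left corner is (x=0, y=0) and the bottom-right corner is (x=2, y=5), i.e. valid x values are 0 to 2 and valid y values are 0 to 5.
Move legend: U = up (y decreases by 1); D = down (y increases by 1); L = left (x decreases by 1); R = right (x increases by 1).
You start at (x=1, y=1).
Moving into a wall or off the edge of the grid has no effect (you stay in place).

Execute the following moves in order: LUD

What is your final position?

Answer: Final position: (x=1, y=1)

Derivation:
Start: (x=1, y=1)
  L (left): blocked, stay at (x=1, y=1)
  U (up): (x=1, y=1) -> (x=1, y=0)
  D (down): (x=1, y=0) -> (x=1, y=1)
Final: (x=1, y=1)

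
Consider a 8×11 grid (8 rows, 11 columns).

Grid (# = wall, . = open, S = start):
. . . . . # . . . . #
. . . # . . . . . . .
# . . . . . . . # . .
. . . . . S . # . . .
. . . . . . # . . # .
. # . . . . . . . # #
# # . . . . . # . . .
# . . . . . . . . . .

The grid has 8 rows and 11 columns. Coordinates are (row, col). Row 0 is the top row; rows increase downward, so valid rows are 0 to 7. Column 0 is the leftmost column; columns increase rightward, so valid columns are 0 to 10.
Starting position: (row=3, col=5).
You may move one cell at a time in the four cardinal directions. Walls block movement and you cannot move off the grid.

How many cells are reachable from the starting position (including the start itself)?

Answer: Reachable cells: 73

Derivation:
BFS flood-fill from (row=3, col=5):
  Distance 0: (row=3, col=5)
  Distance 1: (row=2, col=5), (row=3, col=4), (row=3, col=6), (row=4, col=5)
  Distance 2: (row=1, col=5), (row=2, col=4), (row=2, col=6), (row=3, col=3), (row=4, col=4), (row=5, col=5)
  Distance 3: (row=1, col=4), (row=1, col=6), (row=2, col=3), (row=2, col=7), (row=3, col=2), (row=4, col=3), (row=5, col=4), (row=5, col=6), (row=6, col=5)
  Distance 4: (row=0, col=4), (row=0, col=6), (row=1, col=7), (row=2, col=2), (row=3, col=1), (row=4, col=2), (row=5, col=3), (row=5, col=7), (row=6, col=4), (row=6, col=6), (row=7, col=5)
  Distance 5: (row=0, col=3), (row=0, col=7), (row=1, col=2), (row=1, col=8), (row=2, col=1), (row=3, col=0), (row=4, col=1), (row=4, col=7), (row=5, col=2), (row=5, col=8), (row=6, col=3), (row=7, col=4), (row=7, col=6)
  Distance 6: (row=0, col=2), (row=0, col=8), (row=1, col=1), (row=1, col=9), (row=4, col=0), (row=4, col=8), (row=6, col=2), (row=6, col=8), (row=7, col=3), (row=7, col=7)
  Distance 7: (row=0, col=1), (row=0, col=9), (row=1, col=0), (row=1, col=10), (row=2, col=9), (row=3, col=8), (row=5, col=0), (row=6, col=9), (row=7, col=2), (row=7, col=8)
  Distance 8: (row=0, col=0), (row=2, col=10), (row=3, col=9), (row=6, col=10), (row=7, col=1), (row=7, col=9)
  Distance 9: (row=3, col=10), (row=7, col=10)
  Distance 10: (row=4, col=10)
Total reachable: 73 (grid has 73 open cells total)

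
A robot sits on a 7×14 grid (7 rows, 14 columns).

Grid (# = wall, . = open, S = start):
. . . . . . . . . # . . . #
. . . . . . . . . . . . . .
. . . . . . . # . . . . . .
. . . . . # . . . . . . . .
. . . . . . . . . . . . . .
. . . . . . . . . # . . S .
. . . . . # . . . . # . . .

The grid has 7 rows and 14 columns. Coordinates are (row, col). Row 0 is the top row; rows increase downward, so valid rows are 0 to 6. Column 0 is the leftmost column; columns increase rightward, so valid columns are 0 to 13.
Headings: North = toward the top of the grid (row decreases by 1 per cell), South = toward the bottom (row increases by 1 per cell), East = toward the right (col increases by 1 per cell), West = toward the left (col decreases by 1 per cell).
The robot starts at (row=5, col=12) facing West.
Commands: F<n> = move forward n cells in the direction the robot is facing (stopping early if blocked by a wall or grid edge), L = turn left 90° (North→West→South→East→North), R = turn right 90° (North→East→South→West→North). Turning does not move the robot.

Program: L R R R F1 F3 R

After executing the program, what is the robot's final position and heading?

Start: (row=5, col=12), facing West
  L: turn left, now facing South
  R: turn right, now facing West
  R: turn right, now facing North
  R: turn right, now facing East
  F1: move forward 1, now at (row=5, col=13)
  F3: move forward 0/3 (blocked), now at (row=5, col=13)
  R: turn right, now facing South
Final: (row=5, col=13), facing South

Answer: Final position: (row=5, col=13), facing South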